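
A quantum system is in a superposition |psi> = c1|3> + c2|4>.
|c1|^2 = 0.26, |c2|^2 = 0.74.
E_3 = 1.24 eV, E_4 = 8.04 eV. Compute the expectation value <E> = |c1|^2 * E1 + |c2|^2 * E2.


<E> = |c1|^2 * E1 + |c2|^2 * E2
= 0.26 * 1.24 + 0.74 * 8.04
= 0.3224 + 5.9496
= 6.272 eV

6.272


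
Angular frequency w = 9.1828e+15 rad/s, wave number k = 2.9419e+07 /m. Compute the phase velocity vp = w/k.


vp = w / k
= 9.1828e+15 / 2.9419e+07
= 3.1214e+08 m/s

3.1214e+08


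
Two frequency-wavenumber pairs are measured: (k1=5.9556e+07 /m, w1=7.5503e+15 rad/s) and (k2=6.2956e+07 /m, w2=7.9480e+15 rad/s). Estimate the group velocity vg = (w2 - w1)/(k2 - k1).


vg = (w2 - w1) / (k2 - k1)
= (7.9480e+15 - 7.5503e+15) / (6.2956e+07 - 5.9556e+07)
= 3.9770e+14 / 3.4000e+06
= 1.1697e+08 m/s

1.1697e+08


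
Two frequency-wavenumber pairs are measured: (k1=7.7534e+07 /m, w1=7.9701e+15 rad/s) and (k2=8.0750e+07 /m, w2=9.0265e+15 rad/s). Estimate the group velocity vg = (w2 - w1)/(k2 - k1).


vg = (w2 - w1) / (k2 - k1)
= (9.0265e+15 - 7.9701e+15) / (8.0750e+07 - 7.7534e+07)
= 1.0564e+15 / 3.2160e+06
= 3.2848e+08 m/s

3.2848e+08


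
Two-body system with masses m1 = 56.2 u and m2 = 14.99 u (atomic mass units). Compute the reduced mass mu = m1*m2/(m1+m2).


mu = m1 * m2 / (m1 + m2)
= 56.2 * 14.99 / (56.2 + 14.99)
= 842.438 / 71.19
= 11.8337 u

11.8337


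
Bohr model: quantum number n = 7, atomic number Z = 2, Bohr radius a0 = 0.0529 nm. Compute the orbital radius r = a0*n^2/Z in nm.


r = a0 * n^2 / Z
= 0.0529 * 7^2 / 2
= 0.0529 * 49 / 2
= 1.2961 nm

1.2961


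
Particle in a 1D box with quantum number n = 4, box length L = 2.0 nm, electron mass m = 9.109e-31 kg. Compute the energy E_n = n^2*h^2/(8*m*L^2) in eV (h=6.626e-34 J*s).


E = n^2 * h^2 / (8 * m * L^2)
= 4^2 * (6.626e-34)^2 / (8 * 9.109e-31 * (2.0e-9)^2)
= 16 * 4.3904e-67 / (8 * 9.109e-31 * 4.0000e-18)
= 2.4099e-19 J
= 1.5043 eV

1.5043


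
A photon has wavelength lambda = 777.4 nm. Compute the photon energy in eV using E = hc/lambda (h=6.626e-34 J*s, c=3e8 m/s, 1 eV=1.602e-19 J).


E = hc / lambda
= (6.626e-34)(3e8) / (777.4e-9)
= 1.9878e-25 / 7.7740e-07
= 2.5570e-19 J
Converting to eV: 2.5570e-19 / 1.602e-19
= 1.5961 eV

1.5961


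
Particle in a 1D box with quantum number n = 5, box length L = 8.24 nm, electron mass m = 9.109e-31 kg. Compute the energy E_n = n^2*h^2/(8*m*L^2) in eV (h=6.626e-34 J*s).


E = n^2 * h^2 / (8 * m * L^2)
= 5^2 * (6.626e-34)^2 / (8 * 9.109e-31 * (8.24e-9)^2)
= 25 * 4.3904e-67 / (8 * 9.109e-31 * 6.7898e-17)
= 2.2183e-20 J
= 0.1385 eV

0.1385


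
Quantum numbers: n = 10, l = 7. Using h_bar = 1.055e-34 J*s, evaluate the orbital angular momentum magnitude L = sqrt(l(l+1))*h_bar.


L = sqrt(l*(l+1)) * h_bar
= sqrt(7 * 8) * 1.055e-34
= sqrt(56) * 1.055e-34
= 7.4833 * 1.055e-34
= 7.8949e-34 J*s

7.8949e-34


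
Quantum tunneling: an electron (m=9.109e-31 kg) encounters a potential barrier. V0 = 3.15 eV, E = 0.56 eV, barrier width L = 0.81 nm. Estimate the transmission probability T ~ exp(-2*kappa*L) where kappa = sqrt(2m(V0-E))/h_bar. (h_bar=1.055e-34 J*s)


V0 - E = 2.59 eV = 4.1492e-19 J
kappa = sqrt(2 * m * (V0-E)) / h_bar
= sqrt(2 * 9.109e-31 * 4.1492e-19) / 1.055e-34
= 8.2410e+09 /m
2*kappa*L = 2 * 8.2410e+09 * 0.81e-9
= 13.3504
T = exp(-13.3504) = 1.592202e-06

1.592202e-06


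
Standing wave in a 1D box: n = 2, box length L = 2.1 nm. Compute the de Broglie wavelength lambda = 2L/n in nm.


lambda = 2L / n
= 2 * 2.1 / 2
= 4.2 / 2
= 2.1 nm

2.1


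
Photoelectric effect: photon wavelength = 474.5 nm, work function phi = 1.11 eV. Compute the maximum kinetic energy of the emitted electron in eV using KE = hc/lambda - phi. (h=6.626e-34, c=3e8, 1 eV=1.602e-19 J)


E_photon = hc / lambda
= (6.626e-34)(3e8) / (474.5e-9)
= 4.1893e-19 J
= 2.615 eV
KE = E_photon - phi
= 2.615 - 1.11
= 1.505 eV

1.505


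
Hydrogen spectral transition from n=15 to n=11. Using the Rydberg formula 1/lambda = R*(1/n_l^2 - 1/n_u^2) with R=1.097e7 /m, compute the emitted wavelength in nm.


1/lambda = R * (1/n_l^2 - 1/n_u^2)
= 1.097e7 * (1/11^2 - 1/15^2)
= 1.097e7 * (0.008264 - 0.004444)
= 1.097e7 * 0.00382
= 4.1906e+04 /m
lambda = 1 / 4.1906e+04 = 23863.1583 nm

23863.1583


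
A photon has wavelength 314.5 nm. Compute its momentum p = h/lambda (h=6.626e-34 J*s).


p = h / lambda
= 6.626e-34 / (314.5e-9)
= 6.626e-34 / 3.1450e-07
= 2.1068e-27 kg*m/s

2.1068e-27


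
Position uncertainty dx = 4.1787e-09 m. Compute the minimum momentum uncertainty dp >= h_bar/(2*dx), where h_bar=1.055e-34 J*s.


dp = h_bar / (2 * dx)
= 1.055e-34 / (2 * 4.1787e-09)
= 1.055e-34 / 8.3574e-09
= 1.2624e-26 kg*m/s

1.2624e-26


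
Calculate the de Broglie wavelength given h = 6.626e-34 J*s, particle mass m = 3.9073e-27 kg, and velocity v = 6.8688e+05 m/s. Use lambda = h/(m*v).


lambda = h / (m * v)
= 6.626e-34 / (3.9073e-27 * 6.8688e+05)
= 6.626e-34 / 2.6838e-21
= 2.4688e-13 m

2.4688e-13


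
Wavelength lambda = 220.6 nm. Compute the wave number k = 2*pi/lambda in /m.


k = 2 * pi / lambda
= 6.2832 / (220.6e-9)
= 6.2832 / 2.2060e-07
= 2.8482e+07 /m

2.8482e+07


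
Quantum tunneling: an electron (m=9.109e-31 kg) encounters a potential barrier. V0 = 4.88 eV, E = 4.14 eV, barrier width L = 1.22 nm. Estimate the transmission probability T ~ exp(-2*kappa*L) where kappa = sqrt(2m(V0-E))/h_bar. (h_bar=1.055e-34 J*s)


V0 - E = 0.74 eV = 1.1855e-19 J
kappa = sqrt(2 * m * (V0-E)) / h_bar
= sqrt(2 * 9.109e-31 * 1.1855e-19) / 1.055e-34
= 4.4050e+09 /m
2*kappa*L = 2 * 4.4050e+09 * 1.22e-9
= 10.7482
T = exp(-10.7482) = 2.148453e-05

2.148453e-05


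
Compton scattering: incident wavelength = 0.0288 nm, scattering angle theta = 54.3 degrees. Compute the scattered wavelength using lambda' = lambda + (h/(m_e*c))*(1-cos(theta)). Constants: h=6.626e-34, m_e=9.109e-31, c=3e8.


Compton wavelength: h/(m_e*c) = 2.4247e-12 m
d_lambda = 2.4247e-12 * (1 - cos(54.3 deg))
= 2.4247e-12 * 0.416459
= 1.0098e-12 m = 0.00101 nm
lambda' = 0.0288 + 0.00101
= 0.02981 nm

0.02981


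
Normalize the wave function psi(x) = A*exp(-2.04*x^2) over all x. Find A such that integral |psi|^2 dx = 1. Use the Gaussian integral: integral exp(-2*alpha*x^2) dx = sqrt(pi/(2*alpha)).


integral |psi|^2 dx = A^2 * sqrt(pi/(2*alpha)) = 1
A^2 = sqrt(2*alpha/pi)
= sqrt(2 * 2.04 / pi)
= 1.139607
A = sqrt(1.139607)
= 1.0675

1.0675


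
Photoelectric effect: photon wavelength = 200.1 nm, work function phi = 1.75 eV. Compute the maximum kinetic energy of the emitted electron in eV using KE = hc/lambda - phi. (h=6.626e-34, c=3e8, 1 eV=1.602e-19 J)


E_photon = hc / lambda
= (6.626e-34)(3e8) / (200.1e-9)
= 9.9340e-19 J
= 6.201 eV
KE = E_photon - phi
= 6.201 - 1.75
= 4.451 eV

4.451


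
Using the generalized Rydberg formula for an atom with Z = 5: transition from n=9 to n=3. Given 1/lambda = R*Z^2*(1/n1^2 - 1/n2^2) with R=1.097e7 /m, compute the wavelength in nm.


1/lambda = R * Z^2 * (1/n1^2 - 1/n2^2)
= 1.097e7 * 5^2 * (1/3^2 - 1/9^2)
= 1.097e7 * 25 * (0.111111 - 0.012346)
= 2.7086e+07 /m
lambda = 1 / 2.7086e+07
= 36.9189 nm

36.9189


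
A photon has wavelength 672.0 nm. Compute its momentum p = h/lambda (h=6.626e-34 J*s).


p = h / lambda
= 6.626e-34 / (672.0e-9)
= 6.626e-34 / 6.7200e-07
= 9.8601e-28 kg*m/s

9.8601e-28


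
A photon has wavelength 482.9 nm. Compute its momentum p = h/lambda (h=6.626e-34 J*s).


p = h / lambda
= 6.626e-34 / (482.9e-9)
= 6.626e-34 / 4.8290e-07
= 1.3721e-27 kg*m/s

1.3721e-27


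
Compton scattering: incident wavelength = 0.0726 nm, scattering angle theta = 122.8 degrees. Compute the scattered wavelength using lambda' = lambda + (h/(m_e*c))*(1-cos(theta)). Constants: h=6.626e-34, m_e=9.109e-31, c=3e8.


Compton wavelength: h/(m_e*c) = 2.4247e-12 m
d_lambda = 2.4247e-12 * (1 - cos(122.8 deg))
= 2.4247e-12 * 1.541708
= 3.7382e-12 m = 0.003738 nm
lambda' = 0.0726 + 0.003738
= 0.076338 nm

0.076338


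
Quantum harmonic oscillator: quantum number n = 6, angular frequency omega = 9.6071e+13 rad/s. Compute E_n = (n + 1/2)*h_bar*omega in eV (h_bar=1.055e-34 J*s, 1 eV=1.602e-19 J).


E = (n + 1/2) * h_bar * omega
= (6 + 0.5) * 1.055e-34 * 9.6071e+13
= 6.5 * 1.0135e-20
= 6.5881e-20 J
= 0.4112 eV

0.4112


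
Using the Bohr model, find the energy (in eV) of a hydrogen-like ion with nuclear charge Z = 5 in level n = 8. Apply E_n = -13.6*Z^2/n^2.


E_n = -13.6 * Z^2 / n^2
= -13.6 * 5^2 / 8^2
= -13.6 * 25 / 64
= -5.3125 eV

-5.3125


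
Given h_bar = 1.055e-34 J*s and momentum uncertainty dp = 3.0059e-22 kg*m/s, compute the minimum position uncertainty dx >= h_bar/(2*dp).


dx = h_bar / (2 * dp)
= 1.055e-34 / (2 * 3.0059e-22)
= 1.055e-34 / 6.0118e-22
= 1.7549e-13 m

1.7549e-13


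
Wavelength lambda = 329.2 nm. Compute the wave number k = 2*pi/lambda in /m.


k = 2 * pi / lambda
= 6.2832 / (329.2e-9)
= 6.2832 / 3.2920e-07
= 1.9086e+07 /m

1.9086e+07


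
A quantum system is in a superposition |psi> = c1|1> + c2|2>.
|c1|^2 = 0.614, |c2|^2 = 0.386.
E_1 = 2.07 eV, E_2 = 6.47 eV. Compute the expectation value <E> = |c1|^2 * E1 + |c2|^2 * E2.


<E> = |c1|^2 * E1 + |c2|^2 * E2
= 0.614 * 2.07 + 0.386 * 6.47
= 1.271 + 2.4974
= 3.7684 eV

3.7684


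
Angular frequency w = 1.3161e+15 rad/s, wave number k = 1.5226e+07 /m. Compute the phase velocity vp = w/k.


vp = w / k
= 1.3161e+15 / 1.5226e+07
= 8.6438e+07 m/s

8.6438e+07


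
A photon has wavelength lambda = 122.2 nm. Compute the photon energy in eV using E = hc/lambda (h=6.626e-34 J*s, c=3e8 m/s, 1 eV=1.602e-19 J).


E = hc / lambda
= (6.626e-34)(3e8) / (122.2e-9)
= 1.9878e-25 / 1.2220e-07
= 1.6267e-18 J
Converting to eV: 1.6267e-18 / 1.602e-19
= 10.154 eV

10.154


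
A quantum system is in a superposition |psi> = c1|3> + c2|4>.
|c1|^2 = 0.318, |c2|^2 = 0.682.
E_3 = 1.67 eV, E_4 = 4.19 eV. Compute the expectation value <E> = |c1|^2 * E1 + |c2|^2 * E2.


<E> = |c1|^2 * E1 + |c2|^2 * E2
= 0.318 * 1.67 + 0.682 * 4.19
= 0.5311 + 2.8576
= 3.3886 eV

3.3886


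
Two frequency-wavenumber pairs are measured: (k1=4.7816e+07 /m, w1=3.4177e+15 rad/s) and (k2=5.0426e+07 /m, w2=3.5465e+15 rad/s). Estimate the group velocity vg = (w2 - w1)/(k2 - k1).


vg = (w2 - w1) / (k2 - k1)
= (3.5465e+15 - 3.4177e+15) / (5.0426e+07 - 4.7816e+07)
= 1.2880e+14 / 2.6100e+06
= 4.9349e+07 m/s

4.9349e+07


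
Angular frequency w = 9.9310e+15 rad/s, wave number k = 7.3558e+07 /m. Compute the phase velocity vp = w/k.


vp = w / k
= 9.9310e+15 / 7.3558e+07
= 1.3501e+08 m/s

1.3501e+08


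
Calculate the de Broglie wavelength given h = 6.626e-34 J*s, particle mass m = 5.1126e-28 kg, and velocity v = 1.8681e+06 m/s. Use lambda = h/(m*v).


lambda = h / (m * v)
= 6.626e-34 / (5.1126e-28 * 1.8681e+06)
= 6.626e-34 / 9.5508e-22
= 6.9376e-13 m

6.9376e-13


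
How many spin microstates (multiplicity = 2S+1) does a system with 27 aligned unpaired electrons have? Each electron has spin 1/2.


Total spin S = N * (1/2) = 27 * 0.5 = 13.5
Spin multiplicity = 2S + 1
= 2 * 13.5 + 1
= 28

28


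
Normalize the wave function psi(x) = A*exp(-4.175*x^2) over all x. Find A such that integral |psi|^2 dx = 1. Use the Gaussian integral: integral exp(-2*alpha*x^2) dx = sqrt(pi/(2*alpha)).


integral |psi|^2 dx = A^2 * sqrt(pi/(2*alpha)) = 1
A^2 = sqrt(2*alpha/pi)
= sqrt(2 * 4.175 / pi)
= 1.630303
A = sqrt(1.630303)
= 1.2768

1.2768


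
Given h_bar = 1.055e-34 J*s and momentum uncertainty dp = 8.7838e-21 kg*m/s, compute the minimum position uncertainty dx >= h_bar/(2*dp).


dx = h_bar / (2 * dp)
= 1.055e-34 / (2 * 8.7838e-21)
= 1.055e-34 / 1.7568e-20
= 6.0054e-15 m

6.0054e-15


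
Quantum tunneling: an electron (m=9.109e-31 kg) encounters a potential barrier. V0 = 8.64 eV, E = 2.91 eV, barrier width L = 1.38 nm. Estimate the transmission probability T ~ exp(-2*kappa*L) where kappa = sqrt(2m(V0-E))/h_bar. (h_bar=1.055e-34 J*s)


V0 - E = 5.73 eV = 9.1795e-19 J
kappa = sqrt(2 * m * (V0-E)) / h_bar
= sqrt(2 * 9.109e-31 * 9.1795e-19) / 1.055e-34
= 1.2258e+10 /m
2*kappa*L = 2 * 1.2258e+10 * 1.38e-9
= 33.8311
T = exp(-33.8311) = 2.029362e-15

2.029362e-15


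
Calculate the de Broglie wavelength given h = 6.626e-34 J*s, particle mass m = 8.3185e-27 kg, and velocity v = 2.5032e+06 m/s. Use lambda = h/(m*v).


lambda = h / (m * v)
= 6.626e-34 / (8.3185e-27 * 2.5032e+06)
= 6.626e-34 / 2.0823e-20
= 3.1821e-14 m

3.1821e-14


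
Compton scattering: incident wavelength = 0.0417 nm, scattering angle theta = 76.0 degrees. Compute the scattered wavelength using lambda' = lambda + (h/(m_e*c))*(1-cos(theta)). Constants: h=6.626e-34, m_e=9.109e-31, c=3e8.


Compton wavelength: h/(m_e*c) = 2.4247e-12 m
d_lambda = 2.4247e-12 * (1 - cos(76.0 deg))
= 2.4247e-12 * 0.758078
= 1.8381e-12 m = 0.001838 nm
lambda' = 0.0417 + 0.001838
= 0.043538 nm

0.043538


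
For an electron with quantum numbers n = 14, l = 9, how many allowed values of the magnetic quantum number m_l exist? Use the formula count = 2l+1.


m_l ranges from -l to +l in integer steps
So m_l goes from -9 to +9
Count = 2l + 1 = 2*9 + 1
= 19

19


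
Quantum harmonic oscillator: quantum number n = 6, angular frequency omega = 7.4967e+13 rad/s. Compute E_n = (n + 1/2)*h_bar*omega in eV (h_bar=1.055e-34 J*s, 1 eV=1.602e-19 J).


E = (n + 1/2) * h_bar * omega
= (6 + 0.5) * 1.055e-34 * 7.4967e+13
= 6.5 * 7.9090e-21
= 5.1409e-20 J
= 0.3209 eV

0.3209


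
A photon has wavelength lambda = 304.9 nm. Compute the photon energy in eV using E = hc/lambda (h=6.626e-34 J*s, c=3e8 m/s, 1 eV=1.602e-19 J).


E = hc / lambda
= (6.626e-34)(3e8) / (304.9e-9)
= 1.9878e-25 / 3.0490e-07
= 6.5195e-19 J
Converting to eV: 6.5195e-19 / 1.602e-19
= 4.0696 eV

4.0696


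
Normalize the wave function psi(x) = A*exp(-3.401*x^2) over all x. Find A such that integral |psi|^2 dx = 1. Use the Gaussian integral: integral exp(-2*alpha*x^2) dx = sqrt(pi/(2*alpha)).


integral |psi|^2 dx = A^2 * sqrt(pi/(2*alpha)) = 1
A^2 = sqrt(2*alpha/pi)
= sqrt(2 * 3.401 / pi)
= 1.471443
A = sqrt(1.471443)
= 1.213

1.213


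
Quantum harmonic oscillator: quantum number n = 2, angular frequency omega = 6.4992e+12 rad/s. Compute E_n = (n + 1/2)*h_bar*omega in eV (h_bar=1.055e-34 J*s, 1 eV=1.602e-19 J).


E = (n + 1/2) * h_bar * omega
= (2 + 0.5) * 1.055e-34 * 6.4992e+12
= 2.5 * 6.8567e-22
= 1.7142e-21 J
= 0.0107 eV

0.0107


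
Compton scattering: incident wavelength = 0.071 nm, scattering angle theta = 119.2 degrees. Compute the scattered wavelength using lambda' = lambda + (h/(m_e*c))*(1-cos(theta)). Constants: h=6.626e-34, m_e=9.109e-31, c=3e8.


Compton wavelength: h/(m_e*c) = 2.4247e-12 m
d_lambda = 2.4247e-12 * (1 - cos(119.2 deg))
= 2.4247e-12 * 1.48786
= 3.6076e-12 m = 0.003608 nm
lambda' = 0.071 + 0.003608
= 0.074608 nm

0.074608


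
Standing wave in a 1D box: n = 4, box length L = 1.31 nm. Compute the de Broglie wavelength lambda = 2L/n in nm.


lambda = 2L / n
= 2 * 1.31 / 4
= 2.62 / 4
= 0.655 nm

0.655


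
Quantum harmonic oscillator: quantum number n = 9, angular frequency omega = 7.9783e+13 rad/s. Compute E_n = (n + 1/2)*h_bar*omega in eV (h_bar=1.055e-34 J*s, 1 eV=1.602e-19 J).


E = (n + 1/2) * h_bar * omega
= (9 + 0.5) * 1.055e-34 * 7.9783e+13
= 9.5 * 8.4171e-21
= 7.9963e-20 J
= 0.4991 eV

0.4991


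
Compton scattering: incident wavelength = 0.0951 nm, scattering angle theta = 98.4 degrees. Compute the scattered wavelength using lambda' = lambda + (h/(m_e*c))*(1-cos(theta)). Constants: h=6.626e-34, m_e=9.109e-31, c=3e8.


Compton wavelength: h/(m_e*c) = 2.4247e-12 m
d_lambda = 2.4247e-12 * (1 - cos(98.4 deg))
= 2.4247e-12 * 1.146083
= 2.7789e-12 m = 0.002779 nm
lambda' = 0.0951 + 0.002779
= 0.097879 nm

0.097879


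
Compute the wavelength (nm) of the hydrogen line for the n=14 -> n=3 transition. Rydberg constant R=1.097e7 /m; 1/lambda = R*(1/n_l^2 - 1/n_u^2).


1/lambda = R * (1/n_l^2 - 1/n_u^2)
= 1.097e7 * (1/3^2 - 1/14^2)
= 1.097e7 * (0.111111 - 0.005102)
= 1.097e7 * 0.106009
= 1.1629e+06 /m
lambda = 1 / 1.1629e+06 = 859.9047 nm

859.9047


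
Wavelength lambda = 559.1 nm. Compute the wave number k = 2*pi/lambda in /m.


k = 2 * pi / lambda
= 6.2832 / (559.1e-9)
= 6.2832 / 5.5910e-07
= 1.1238e+07 /m

1.1238e+07


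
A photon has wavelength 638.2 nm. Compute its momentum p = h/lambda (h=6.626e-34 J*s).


p = h / lambda
= 6.626e-34 / (638.2e-9)
= 6.626e-34 / 6.3820e-07
= 1.0382e-27 kg*m/s

1.0382e-27


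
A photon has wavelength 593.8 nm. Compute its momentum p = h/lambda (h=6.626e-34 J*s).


p = h / lambda
= 6.626e-34 / (593.8e-9)
= 6.626e-34 / 5.9380e-07
= 1.1159e-27 kg*m/s

1.1159e-27


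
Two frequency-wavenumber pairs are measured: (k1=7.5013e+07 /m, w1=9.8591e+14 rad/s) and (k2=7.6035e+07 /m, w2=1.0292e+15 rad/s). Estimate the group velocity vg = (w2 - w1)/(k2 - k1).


vg = (w2 - w1) / (k2 - k1)
= (1.0292e+15 - 9.8591e+14) / (7.6035e+07 - 7.5013e+07)
= 4.3290e+13 / 1.0220e+06
= 4.2358e+07 m/s

4.2358e+07


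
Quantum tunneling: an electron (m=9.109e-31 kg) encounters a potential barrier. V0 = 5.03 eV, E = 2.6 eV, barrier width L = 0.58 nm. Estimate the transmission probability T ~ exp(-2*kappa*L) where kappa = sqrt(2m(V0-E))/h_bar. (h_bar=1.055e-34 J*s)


V0 - E = 2.43 eV = 3.8929e-19 J
kappa = sqrt(2 * m * (V0-E)) / h_bar
= sqrt(2 * 9.109e-31 * 3.8929e-19) / 1.055e-34
= 7.9824e+09 /m
2*kappa*L = 2 * 7.9824e+09 * 0.58e-9
= 9.2596
T = exp(-9.2596) = 9.519736e-05

9.519736e-05


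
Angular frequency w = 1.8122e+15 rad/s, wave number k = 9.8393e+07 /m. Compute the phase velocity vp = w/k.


vp = w / k
= 1.8122e+15 / 9.8393e+07
= 1.8418e+07 m/s

1.8418e+07


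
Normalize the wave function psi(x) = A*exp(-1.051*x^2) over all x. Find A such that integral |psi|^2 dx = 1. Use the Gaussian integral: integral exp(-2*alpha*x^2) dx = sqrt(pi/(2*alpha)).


integral |psi|^2 dx = A^2 * sqrt(pi/(2*alpha)) = 1
A^2 = sqrt(2*alpha/pi)
= sqrt(2 * 1.051 / pi)
= 0.817978
A = sqrt(0.817978)
= 0.9044

0.9044


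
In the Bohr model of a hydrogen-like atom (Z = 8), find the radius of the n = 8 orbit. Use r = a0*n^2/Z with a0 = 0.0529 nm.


r = a0 * n^2 / Z
= 0.0529 * 8^2 / 8
= 0.0529 * 64 / 8
= 0.4232 nm

0.4232


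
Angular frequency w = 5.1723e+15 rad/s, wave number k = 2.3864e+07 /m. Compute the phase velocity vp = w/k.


vp = w / k
= 5.1723e+15 / 2.3864e+07
= 2.1674e+08 m/s

2.1674e+08


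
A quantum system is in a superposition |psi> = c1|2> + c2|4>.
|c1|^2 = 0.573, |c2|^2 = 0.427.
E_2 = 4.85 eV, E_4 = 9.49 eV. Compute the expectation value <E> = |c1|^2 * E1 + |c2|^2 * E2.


<E> = |c1|^2 * E1 + |c2|^2 * E2
= 0.573 * 4.85 + 0.427 * 9.49
= 2.779 + 4.0522
= 6.8313 eV

6.8313


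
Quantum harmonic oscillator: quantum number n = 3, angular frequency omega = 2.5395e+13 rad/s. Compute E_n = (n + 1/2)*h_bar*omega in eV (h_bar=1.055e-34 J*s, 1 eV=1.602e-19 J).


E = (n + 1/2) * h_bar * omega
= (3 + 0.5) * 1.055e-34 * 2.5395e+13
= 3.5 * 2.6792e-21
= 9.3771e-21 J
= 0.0585 eV

0.0585


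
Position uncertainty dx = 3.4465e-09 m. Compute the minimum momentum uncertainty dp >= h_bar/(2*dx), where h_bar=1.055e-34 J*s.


dp = h_bar / (2 * dx)
= 1.055e-34 / (2 * 3.4465e-09)
= 1.055e-34 / 6.8930e-09
= 1.5305e-26 kg*m/s

1.5305e-26


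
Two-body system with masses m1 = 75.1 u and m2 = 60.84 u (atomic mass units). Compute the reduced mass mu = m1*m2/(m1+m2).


mu = m1 * m2 / (m1 + m2)
= 75.1 * 60.84 / (75.1 + 60.84)
= 4569.084 / 135.94
= 33.611 u

33.611


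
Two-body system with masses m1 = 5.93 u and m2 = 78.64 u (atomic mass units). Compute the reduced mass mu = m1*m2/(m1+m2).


mu = m1 * m2 / (m1 + m2)
= 5.93 * 78.64 / (5.93 + 78.64)
= 466.3352 / 84.57
= 5.5142 u

5.5142


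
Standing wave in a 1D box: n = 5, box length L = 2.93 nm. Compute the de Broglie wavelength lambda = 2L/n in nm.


lambda = 2L / n
= 2 * 2.93 / 5
= 5.86 / 5
= 1.172 nm

1.172


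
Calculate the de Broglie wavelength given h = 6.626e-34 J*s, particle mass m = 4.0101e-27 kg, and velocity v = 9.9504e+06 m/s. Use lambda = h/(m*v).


lambda = h / (m * v)
= 6.626e-34 / (4.0101e-27 * 9.9504e+06)
= 6.626e-34 / 3.9902e-20
= 1.6606e-14 m

1.6606e-14


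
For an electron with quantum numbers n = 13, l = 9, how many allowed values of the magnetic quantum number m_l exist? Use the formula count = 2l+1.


m_l ranges from -l to +l in integer steps
So m_l goes from -9 to +9
Count = 2l + 1 = 2*9 + 1
= 19

19


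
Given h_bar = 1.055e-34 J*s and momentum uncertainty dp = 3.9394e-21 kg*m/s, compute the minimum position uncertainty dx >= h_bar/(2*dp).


dx = h_bar / (2 * dp)
= 1.055e-34 / (2 * 3.9394e-21)
= 1.055e-34 / 7.8788e-21
= 1.3390e-14 m

1.3390e-14


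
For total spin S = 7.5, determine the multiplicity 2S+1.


Spin multiplicity = 2S + 1
= 2 * 7.5 + 1
= 15.0 + 1
= 16

16


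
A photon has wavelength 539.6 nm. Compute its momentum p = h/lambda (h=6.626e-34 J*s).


p = h / lambda
= 6.626e-34 / (539.6e-9)
= 6.626e-34 / 5.3960e-07
= 1.2279e-27 kg*m/s

1.2279e-27


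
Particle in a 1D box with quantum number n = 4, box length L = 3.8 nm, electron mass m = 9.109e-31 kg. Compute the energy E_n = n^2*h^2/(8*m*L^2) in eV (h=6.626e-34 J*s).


E = n^2 * h^2 / (8 * m * L^2)
= 4^2 * (6.626e-34)^2 / (8 * 9.109e-31 * (3.8e-9)^2)
= 16 * 4.3904e-67 / (8 * 9.109e-31 * 1.4440e-17)
= 6.6757e-20 J
= 0.4167 eV

0.4167


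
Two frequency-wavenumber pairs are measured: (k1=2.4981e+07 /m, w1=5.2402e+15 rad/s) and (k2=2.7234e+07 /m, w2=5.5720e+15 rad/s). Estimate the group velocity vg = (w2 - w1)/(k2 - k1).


vg = (w2 - w1) / (k2 - k1)
= (5.5720e+15 - 5.2402e+15) / (2.7234e+07 - 2.4981e+07)
= 3.3180e+14 / 2.2530e+06
= 1.4727e+08 m/s

1.4727e+08


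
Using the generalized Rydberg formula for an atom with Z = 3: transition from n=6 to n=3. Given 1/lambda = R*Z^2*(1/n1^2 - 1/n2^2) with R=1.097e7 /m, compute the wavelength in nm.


1/lambda = R * Z^2 * (1/n1^2 - 1/n2^2)
= 1.097e7 * 3^2 * (1/3^2 - 1/6^2)
= 1.097e7 * 9 * (0.111111 - 0.027778)
= 8.2275e+06 /m
lambda = 1 / 8.2275e+06
= 121.5436 nm

121.5436


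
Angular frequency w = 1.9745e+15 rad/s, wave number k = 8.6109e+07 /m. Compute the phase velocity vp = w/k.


vp = w / k
= 1.9745e+15 / 8.6109e+07
= 2.2930e+07 m/s

2.2930e+07


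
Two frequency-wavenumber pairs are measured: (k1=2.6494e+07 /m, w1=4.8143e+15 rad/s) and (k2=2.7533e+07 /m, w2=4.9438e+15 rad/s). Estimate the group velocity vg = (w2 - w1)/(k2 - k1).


vg = (w2 - w1) / (k2 - k1)
= (4.9438e+15 - 4.8143e+15) / (2.7533e+07 - 2.6494e+07)
= 1.2950e+14 / 1.0390e+06
= 1.2464e+08 m/s

1.2464e+08


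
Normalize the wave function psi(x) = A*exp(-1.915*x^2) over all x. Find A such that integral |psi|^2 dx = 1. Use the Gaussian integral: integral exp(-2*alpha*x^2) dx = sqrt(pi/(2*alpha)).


integral |psi|^2 dx = A^2 * sqrt(pi/(2*alpha)) = 1
A^2 = sqrt(2*alpha/pi)
= sqrt(2 * 1.915 / pi)
= 1.104141
A = sqrt(1.104141)
= 1.0508

1.0508


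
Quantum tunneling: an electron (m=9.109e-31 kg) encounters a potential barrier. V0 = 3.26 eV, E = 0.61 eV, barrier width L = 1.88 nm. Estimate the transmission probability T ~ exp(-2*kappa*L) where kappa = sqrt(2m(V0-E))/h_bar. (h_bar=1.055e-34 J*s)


V0 - E = 2.65 eV = 4.2453e-19 J
kappa = sqrt(2 * m * (V0-E)) / h_bar
= sqrt(2 * 9.109e-31 * 4.2453e-19) / 1.055e-34
= 8.3359e+09 /m
2*kappa*L = 2 * 8.3359e+09 * 1.88e-9
= 31.343
T = exp(-31.343) = 2.443025e-14

2.443025e-14


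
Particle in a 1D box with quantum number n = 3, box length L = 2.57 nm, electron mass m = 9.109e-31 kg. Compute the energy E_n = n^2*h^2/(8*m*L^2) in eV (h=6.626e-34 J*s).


E = n^2 * h^2 / (8 * m * L^2)
= 3^2 * (6.626e-34)^2 / (8 * 9.109e-31 * (2.57e-9)^2)
= 9 * 4.3904e-67 / (8 * 9.109e-31 * 6.6049e-18)
= 8.2095e-20 J
= 0.5125 eV

0.5125


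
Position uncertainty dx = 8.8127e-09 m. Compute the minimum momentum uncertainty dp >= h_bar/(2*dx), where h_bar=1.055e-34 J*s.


dp = h_bar / (2 * dx)
= 1.055e-34 / (2 * 8.8127e-09)
= 1.055e-34 / 1.7625e-08
= 5.9857e-27 kg*m/s

5.9857e-27


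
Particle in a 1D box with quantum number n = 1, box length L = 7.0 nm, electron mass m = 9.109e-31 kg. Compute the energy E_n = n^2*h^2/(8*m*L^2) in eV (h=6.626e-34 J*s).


E = n^2 * h^2 / (8 * m * L^2)
= 1^2 * (6.626e-34)^2 / (8 * 9.109e-31 * (7.0e-9)^2)
= 1 * 4.3904e-67 / (8 * 9.109e-31 * 4.9000e-17)
= 1.2295e-21 J
= 0.0077 eV

0.0077


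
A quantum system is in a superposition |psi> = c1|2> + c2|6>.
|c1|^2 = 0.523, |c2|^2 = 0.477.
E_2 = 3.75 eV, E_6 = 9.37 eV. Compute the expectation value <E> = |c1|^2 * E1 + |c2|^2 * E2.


<E> = |c1|^2 * E1 + |c2|^2 * E2
= 0.523 * 3.75 + 0.477 * 9.37
= 1.9613 + 4.4695
= 6.4307 eV

6.4307


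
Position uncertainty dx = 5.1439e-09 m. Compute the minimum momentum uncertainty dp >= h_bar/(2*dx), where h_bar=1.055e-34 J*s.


dp = h_bar / (2 * dx)
= 1.055e-34 / (2 * 5.1439e-09)
= 1.055e-34 / 1.0288e-08
= 1.0255e-26 kg*m/s

1.0255e-26


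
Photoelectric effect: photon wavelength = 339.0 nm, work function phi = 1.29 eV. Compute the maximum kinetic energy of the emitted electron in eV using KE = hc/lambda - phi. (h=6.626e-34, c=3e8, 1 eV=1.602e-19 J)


E_photon = hc / lambda
= (6.626e-34)(3e8) / (339.0e-9)
= 5.8637e-19 J
= 3.6602 eV
KE = E_photon - phi
= 3.6602 - 1.29
= 2.3702 eV

2.3702


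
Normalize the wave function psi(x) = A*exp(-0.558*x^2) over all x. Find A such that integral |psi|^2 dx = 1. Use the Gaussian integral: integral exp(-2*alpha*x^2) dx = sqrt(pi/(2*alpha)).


integral |psi|^2 dx = A^2 * sqrt(pi/(2*alpha)) = 1
A^2 = sqrt(2*alpha/pi)
= sqrt(2 * 0.558 / pi)
= 0.596015
A = sqrt(0.596015)
= 0.772

0.772


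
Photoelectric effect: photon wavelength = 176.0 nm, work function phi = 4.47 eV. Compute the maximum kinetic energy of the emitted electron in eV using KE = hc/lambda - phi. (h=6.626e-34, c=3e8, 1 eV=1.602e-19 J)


E_photon = hc / lambda
= (6.626e-34)(3e8) / (176.0e-9)
= 1.1294e-18 J
= 7.0501 eV
KE = E_photon - phi
= 7.0501 - 4.47
= 2.5801 eV

2.5801


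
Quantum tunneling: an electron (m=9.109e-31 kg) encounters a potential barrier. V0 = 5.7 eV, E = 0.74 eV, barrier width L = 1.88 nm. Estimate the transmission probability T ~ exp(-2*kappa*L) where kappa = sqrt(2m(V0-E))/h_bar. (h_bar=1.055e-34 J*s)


V0 - E = 4.96 eV = 7.9459e-19 J
kappa = sqrt(2 * m * (V0-E)) / h_bar
= sqrt(2 * 9.109e-31 * 7.9459e-19) / 1.055e-34
= 1.1404e+10 /m
2*kappa*L = 2 * 1.1404e+10 * 1.88e-9
= 42.8803
T = exp(-42.8803) = 2.384085e-19

2.384085e-19


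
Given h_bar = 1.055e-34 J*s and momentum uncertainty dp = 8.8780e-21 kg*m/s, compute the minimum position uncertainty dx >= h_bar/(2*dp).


dx = h_bar / (2 * dp)
= 1.055e-34 / (2 * 8.8780e-21)
= 1.055e-34 / 1.7756e-20
= 5.9417e-15 m

5.9417e-15


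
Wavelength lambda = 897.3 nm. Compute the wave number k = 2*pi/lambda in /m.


k = 2 * pi / lambda
= 6.2832 / (897.3e-9)
= 6.2832 / 8.9730e-07
= 7.0023e+06 /m

7.0023e+06


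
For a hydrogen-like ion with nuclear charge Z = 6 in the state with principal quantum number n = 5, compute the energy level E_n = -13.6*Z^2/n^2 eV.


E_n = -13.6 * Z^2 / n^2
= -13.6 * 6^2 / 5^2
= -13.6 * 36 / 25
= -19.584 eV

-19.584


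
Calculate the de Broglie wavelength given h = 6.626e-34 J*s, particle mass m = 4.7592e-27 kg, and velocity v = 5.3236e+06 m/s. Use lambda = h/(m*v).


lambda = h / (m * v)
= 6.626e-34 / (4.7592e-27 * 5.3236e+06)
= 6.626e-34 / 2.5336e-20
= 2.6152e-14 m

2.6152e-14


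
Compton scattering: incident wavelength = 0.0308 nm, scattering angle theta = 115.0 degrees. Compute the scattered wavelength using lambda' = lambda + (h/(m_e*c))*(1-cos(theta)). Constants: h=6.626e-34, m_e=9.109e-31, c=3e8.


Compton wavelength: h/(m_e*c) = 2.4247e-12 m
d_lambda = 2.4247e-12 * (1 - cos(115.0 deg))
= 2.4247e-12 * 1.422618
= 3.4494e-12 m = 0.003449 nm
lambda' = 0.0308 + 0.003449
= 0.034249 nm

0.034249


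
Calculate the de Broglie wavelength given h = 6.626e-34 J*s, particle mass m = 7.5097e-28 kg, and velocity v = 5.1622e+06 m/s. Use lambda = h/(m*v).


lambda = h / (m * v)
= 6.626e-34 / (7.5097e-28 * 5.1622e+06)
= 6.626e-34 / 3.8767e-21
= 1.7092e-13 m

1.7092e-13


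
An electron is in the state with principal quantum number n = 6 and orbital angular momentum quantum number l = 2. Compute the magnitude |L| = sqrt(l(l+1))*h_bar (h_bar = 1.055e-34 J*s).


L = sqrt(l*(l+1)) * h_bar
= sqrt(2 * 3) * 1.055e-34
= sqrt(6) * 1.055e-34
= 2.4495 * 1.055e-34
= 2.5842e-34 J*s

2.5842e-34


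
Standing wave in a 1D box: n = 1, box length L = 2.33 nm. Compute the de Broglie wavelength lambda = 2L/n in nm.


lambda = 2L / n
= 2 * 2.33 / 1
= 4.66 / 1
= 4.66 nm

4.66


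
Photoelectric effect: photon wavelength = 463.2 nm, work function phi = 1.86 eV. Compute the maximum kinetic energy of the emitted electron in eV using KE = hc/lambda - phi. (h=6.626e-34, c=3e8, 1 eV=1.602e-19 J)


E_photon = hc / lambda
= (6.626e-34)(3e8) / (463.2e-9)
= 4.2915e-19 J
= 2.6788 eV
KE = E_photon - phi
= 2.6788 - 1.86
= 0.8188 eV

0.8188


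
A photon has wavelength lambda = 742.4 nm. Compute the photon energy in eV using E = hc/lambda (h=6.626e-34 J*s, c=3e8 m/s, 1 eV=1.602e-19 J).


E = hc / lambda
= (6.626e-34)(3e8) / (742.4e-9)
= 1.9878e-25 / 7.4240e-07
= 2.6775e-19 J
Converting to eV: 2.6775e-19 / 1.602e-19
= 1.6714 eV

1.6714


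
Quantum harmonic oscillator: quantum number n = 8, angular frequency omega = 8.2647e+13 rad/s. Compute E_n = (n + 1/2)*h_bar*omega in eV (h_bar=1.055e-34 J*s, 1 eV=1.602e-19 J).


E = (n + 1/2) * h_bar * omega
= (8 + 0.5) * 1.055e-34 * 8.2647e+13
= 8.5 * 8.7193e-21
= 7.4114e-20 J
= 0.4626 eV

0.4626


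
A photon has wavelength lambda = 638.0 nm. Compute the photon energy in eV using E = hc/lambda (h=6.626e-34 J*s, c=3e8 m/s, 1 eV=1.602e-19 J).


E = hc / lambda
= (6.626e-34)(3e8) / (638.0e-9)
= 1.9878e-25 / 6.3800e-07
= 3.1157e-19 J
Converting to eV: 3.1157e-19 / 1.602e-19
= 1.9449 eV

1.9449


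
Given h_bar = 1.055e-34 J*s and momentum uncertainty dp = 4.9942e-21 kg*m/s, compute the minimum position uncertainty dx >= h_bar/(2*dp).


dx = h_bar / (2 * dp)
= 1.055e-34 / (2 * 4.9942e-21)
= 1.055e-34 / 9.9884e-21
= 1.0562e-14 m

1.0562e-14


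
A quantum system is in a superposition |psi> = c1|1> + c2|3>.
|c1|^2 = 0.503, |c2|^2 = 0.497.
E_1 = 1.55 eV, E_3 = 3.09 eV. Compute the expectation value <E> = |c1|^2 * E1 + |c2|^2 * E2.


<E> = |c1|^2 * E1 + |c2|^2 * E2
= 0.503 * 1.55 + 0.497 * 3.09
= 0.7797 + 1.5357
= 2.3154 eV

2.3154


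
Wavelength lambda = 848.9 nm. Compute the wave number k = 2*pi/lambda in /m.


k = 2 * pi / lambda
= 6.2832 / (848.9e-9)
= 6.2832 / 8.4890e-07
= 7.4016e+06 /m

7.4016e+06


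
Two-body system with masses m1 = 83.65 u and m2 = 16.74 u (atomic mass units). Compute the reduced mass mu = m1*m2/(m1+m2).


mu = m1 * m2 / (m1 + m2)
= 83.65 * 16.74 / (83.65 + 16.74)
= 1400.301 / 100.39
= 13.9486 u

13.9486


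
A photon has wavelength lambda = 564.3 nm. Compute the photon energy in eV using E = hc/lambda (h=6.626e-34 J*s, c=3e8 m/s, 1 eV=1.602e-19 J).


E = hc / lambda
= (6.626e-34)(3e8) / (564.3e-9)
= 1.9878e-25 / 5.6430e-07
= 3.5226e-19 J
Converting to eV: 3.5226e-19 / 1.602e-19
= 2.1989 eV

2.1989


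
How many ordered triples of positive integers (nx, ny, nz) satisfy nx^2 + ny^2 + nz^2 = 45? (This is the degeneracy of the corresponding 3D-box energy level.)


Enumerate all (nx, ny, nz) with nx^2 + ny^2 + nz^2 = 45:
(2,4,5)
(2,5,4)
(4,2,5)
(4,5,2)
(5,2,4)
(5,4,2)
Total degeneracy = 6

6


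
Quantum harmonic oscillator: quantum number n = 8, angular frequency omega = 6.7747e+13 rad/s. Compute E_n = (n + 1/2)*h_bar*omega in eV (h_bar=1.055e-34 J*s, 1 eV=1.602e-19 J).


E = (n + 1/2) * h_bar * omega
= (8 + 0.5) * 1.055e-34 * 6.7747e+13
= 8.5 * 7.1473e-21
= 6.0752e-20 J
= 0.3792 eV

0.3792


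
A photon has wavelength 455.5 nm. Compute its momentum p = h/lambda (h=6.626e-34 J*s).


p = h / lambda
= 6.626e-34 / (455.5e-9)
= 6.626e-34 / 4.5550e-07
= 1.4547e-27 kg*m/s

1.4547e-27


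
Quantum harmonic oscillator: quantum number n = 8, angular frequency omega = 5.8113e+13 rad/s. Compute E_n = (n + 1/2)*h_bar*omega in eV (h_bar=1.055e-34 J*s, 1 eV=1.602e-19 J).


E = (n + 1/2) * h_bar * omega
= (8 + 0.5) * 1.055e-34 * 5.8113e+13
= 8.5 * 6.1309e-21
= 5.2113e-20 J
= 0.3253 eV

0.3253


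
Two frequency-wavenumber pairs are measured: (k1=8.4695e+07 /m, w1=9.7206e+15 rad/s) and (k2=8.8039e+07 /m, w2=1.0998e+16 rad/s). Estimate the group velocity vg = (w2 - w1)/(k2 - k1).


vg = (w2 - w1) / (k2 - k1)
= (1.0998e+16 - 9.7206e+15) / (8.8039e+07 - 8.4695e+07)
= 1.2774e+15 / 3.3440e+06
= 3.8200e+08 m/s

3.8200e+08


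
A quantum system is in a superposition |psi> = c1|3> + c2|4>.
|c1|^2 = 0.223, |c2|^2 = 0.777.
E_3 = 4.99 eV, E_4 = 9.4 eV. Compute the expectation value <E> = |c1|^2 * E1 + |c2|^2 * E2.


<E> = |c1|^2 * E1 + |c2|^2 * E2
= 0.223 * 4.99 + 0.777 * 9.4
= 1.1128 + 7.3038
= 8.4166 eV

8.4166


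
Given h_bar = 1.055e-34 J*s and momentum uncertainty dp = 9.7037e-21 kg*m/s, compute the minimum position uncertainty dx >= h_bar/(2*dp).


dx = h_bar / (2 * dp)
= 1.055e-34 / (2 * 9.7037e-21)
= 1.055e-34 / 1.9407e-20
= 5.4361e-15 m

5.4361e-15


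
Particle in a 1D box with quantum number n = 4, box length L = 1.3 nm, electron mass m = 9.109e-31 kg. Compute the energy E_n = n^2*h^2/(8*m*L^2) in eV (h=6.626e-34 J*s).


E = n^2 * h^2 / (8 * m * L^2)
= 4^2 * (6.626e-34)^2 / (8 * 9.109e-31 * (1.3e-9)^2)
= 16 * 4.3904e-67 / (8 * 9.109e-31 * 1.6900e-18)
= 5.7039e-19 J
= 3.5605 eV

3.5605


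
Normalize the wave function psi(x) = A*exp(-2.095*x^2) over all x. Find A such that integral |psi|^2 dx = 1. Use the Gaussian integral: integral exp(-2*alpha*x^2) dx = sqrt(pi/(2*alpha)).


integral |psi|^2 dx = A^2 * sqrt(pi/(2*alpha)) = 1
A^2 = sqrt(2*alpha/pi)
= sqrt(2 * 2.095 / pi)
= 1.154867
A = sqrt(1.154867)
= 1.0746

1.0746


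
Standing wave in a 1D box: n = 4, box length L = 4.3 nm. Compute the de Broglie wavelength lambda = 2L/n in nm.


lambda = 2L / n
= 2 * 4.3 / 4
= 8.6 / 4
= 2.15 nm

2.15


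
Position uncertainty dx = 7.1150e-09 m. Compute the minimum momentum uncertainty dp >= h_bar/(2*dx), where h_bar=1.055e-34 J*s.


dp = h_bar / (2 * dx)
= 1.055e-34 / (2 * 7.1150e-09)
= 1.055e-34 / 1.4230e-08
= 7.4139e-27 kg*m/s

7.4139e-27


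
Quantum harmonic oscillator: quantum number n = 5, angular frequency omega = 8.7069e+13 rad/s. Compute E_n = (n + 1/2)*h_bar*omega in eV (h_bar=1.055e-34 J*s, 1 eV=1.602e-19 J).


E = (n + 1/2) * h_bar * omega
= (5 + 0.5) * 1.055e-34 * 8.7069e+13
= 5.5 * 9.1858e-21
= 5.0522e-20 J
= 0.3154 eV

0.3154


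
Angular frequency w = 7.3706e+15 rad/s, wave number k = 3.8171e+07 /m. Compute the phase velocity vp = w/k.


vp = w / k
= 7.3706e+15 / 3.8171e+07
= 1.9309e+08 m/s

1.9309e+08


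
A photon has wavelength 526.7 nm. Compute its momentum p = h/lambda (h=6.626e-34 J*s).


p = h / lambda
= 6.626e-34 / (526.7e-9)
= 6.626e-34 / 5.2670e-07
= 1.2580e-27 kg*m/s

1.2580e-27


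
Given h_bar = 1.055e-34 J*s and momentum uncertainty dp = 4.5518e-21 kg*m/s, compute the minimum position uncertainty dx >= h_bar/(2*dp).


dx = h_bar / (2 * dp)
= 1.055e-34 / (2 * 4.5518e-21)
= 1.055e-34 / 9.1036e-21
= 1.1589e-14 m

1.1589e-14


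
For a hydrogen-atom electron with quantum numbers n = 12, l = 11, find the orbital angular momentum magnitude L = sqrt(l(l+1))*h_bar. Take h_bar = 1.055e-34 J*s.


L = sqrt(l*(l+1)) * h_bar
= sqrt(11 * 12) * 1.055e-34
= sqrt(132) * 1.055e-34
= 11.4891 * 1.055e-34
= 1.2121e-33 J*s

1.2121e-33


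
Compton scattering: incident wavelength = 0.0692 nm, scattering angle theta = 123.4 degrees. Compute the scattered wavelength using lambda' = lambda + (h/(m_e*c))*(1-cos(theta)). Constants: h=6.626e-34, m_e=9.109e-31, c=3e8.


Compton wavelength: h/(m_e*c) = 2.4247e-12 m
d_lambda = 2.4247e-12 * (1 - cos(123.4 deg))
= 2.4247e-12 * 1.550481
= 3.7595e-12 m = 0.003759 nm
lambda' = 0.0692 + 0.003759
= 0.072959 nm

0.072959


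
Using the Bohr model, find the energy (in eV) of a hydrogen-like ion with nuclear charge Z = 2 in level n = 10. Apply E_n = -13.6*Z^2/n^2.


E_n = -13.6 * Z^2 / n^2
= -13.6 * 2^2 / 10^2
= -13.6 * 4 / 100
= -0.544 eV

-0.544


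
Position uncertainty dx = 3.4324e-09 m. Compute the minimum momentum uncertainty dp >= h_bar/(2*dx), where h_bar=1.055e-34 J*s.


dp = h_bar / (2 * dx)
= 1.055e-34 / (2 * 3.4324e-09)
= 1.055e-34 / 6.8648e-09
= 1.5368e-26 kg*m/s

1.5368e-26


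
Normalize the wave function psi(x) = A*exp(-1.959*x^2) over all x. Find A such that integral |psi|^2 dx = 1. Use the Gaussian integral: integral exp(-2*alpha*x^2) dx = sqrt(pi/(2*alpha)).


integral |psi|^2 dx = A^2 * sqrt(pi/(2*alpha)) = 1
A^2 = sqrt(2*alpha/pi)
= sqrt(2 * 1.959 / pi)
= 1.116753
A = sqrt(1.116753)
= 1.0568

1.0568


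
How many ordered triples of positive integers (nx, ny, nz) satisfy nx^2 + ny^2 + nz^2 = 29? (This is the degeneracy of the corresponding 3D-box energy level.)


Enumerate all (nx, ny, nz) with nx^2 + ny^2 + nz^2 = 29:
(2,3,4)
(2,4,3)
(3,2,4)
(3,4,2)
(4,2,3)
(4,3,2)
Total degeneracy = 6

6


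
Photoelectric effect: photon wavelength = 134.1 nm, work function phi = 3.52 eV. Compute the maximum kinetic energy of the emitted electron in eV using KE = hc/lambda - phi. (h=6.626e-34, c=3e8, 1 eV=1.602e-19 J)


E_photon = hc / lambda
= (6.626e-34)(3e8) / (134.1e-9)
= 1.4823e-18 J
= 9.253 eV
KE = E_photon - phi
= 9.253 - 3.52
= 5.733 eV

5.733


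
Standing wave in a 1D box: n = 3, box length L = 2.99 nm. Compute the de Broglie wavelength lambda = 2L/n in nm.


lambda = 2L / n
= 2 * 2.99 / 3
= 5.98 / 3
= 1.9933 nm

1.9933


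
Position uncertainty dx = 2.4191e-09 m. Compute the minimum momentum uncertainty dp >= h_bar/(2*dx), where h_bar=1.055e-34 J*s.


dp = h_bar / (2 * dx)
= 1.055e-34 / (2 * 2.4191e-09)
= 1.055e-34 / 4.8382e-09
= 2.1806e-26 kg*m/s

2.1806e-26


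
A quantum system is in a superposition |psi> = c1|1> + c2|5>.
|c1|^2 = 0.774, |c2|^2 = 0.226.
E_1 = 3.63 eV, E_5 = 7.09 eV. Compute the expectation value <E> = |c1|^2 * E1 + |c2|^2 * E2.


<E> = |c1|^2 * E1 + |c2|^2 * E2
= 0.774 * 3.63 + 0.226 * 7.09
= 2.8096 + 1.6023
= 4.412 eV

4.412


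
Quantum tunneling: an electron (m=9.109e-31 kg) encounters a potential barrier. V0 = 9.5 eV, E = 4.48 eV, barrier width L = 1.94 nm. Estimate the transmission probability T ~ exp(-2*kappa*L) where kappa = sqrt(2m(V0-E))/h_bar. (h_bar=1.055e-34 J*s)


V0 - E = 5.02 eV = 8.0420e-19 J
kappa = sqrt(2 * m * (V0-E)) / h_bar
= sqrt(2 * 9.109e-31 * 8.0420e-19) / 1.055e-34
= 1.1473e+10 /m
2*kappa*L = 2 * 1.1473e+10 * 1.94e-9
= 44.5157
T = exp(-44.5157) = 4.646205e-20

4.646205e-20


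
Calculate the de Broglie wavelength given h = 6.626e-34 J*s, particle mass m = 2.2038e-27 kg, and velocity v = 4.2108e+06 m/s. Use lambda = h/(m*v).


lambda = h / (m * v)
= 6.626e-34 / (2.2038e-27 * 4.2108e+06)
= 6.626e-34 / 9.2798e-21
= 7.1403e-14 m

7.1403e-14


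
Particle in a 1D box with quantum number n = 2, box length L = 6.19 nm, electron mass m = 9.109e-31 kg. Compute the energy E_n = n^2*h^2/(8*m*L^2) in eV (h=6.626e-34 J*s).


E = n^2 * h^2 / (8 * m * L^2)
= 2^2 * (6.626e-34)^2 / (8 * 9.109e-31 * (6.19e-9)^2)
= 4 * 4.3904e-67 / (8 * 9.109e-31 * 3.8316e-17)
= 6.2896e-21 J
= 0.0393 eV

0.0393


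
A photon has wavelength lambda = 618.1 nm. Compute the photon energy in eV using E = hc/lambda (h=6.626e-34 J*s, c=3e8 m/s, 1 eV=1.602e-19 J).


E = hc / lambda
= (6.626e-34)(3e8) / (618.1e-9)
= 1.9878e-25 / 6.1810e-07
= 3.2160e-19 J
Converting to eV: 3.2160e-19 / 1.602e-19
= 2.0075 eV

2.0075


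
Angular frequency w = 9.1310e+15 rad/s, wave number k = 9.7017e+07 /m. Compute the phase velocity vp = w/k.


vp = w / k
= 9.1310e+15 / 9.7017e+07
= 9.4118e+07 m/s

9.4118e+07


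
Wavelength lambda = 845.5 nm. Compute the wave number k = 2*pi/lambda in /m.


k = 2 * pi / lambda
= 6.2832 / (845.5e-9)
= 6.2832 / 8.4550e-07
= 7.4313e+06 /m

7.4313e+06
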